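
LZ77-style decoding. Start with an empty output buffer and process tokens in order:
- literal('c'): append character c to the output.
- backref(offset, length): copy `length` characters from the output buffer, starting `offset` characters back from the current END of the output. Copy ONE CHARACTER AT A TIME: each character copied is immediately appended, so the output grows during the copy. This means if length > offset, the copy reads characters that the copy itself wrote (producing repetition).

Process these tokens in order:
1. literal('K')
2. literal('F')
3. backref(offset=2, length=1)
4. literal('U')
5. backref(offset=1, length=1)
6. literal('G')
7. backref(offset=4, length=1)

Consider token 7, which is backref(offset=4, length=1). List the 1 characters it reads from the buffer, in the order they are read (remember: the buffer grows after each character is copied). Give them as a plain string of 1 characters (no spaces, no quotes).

Token 1: literal('K'). Output: "K"
Token 2: literal('F'). Output: "KF"
Token 3: backref(off=2, len=1). Copied 'K' from pos 0. Output: "KFK"
Token 4: literal('U'). Output: "KFKU"
Token 5: backref(off=1, len=1). Copied 'U' from pos 3. Output: "KFKUU"
Token 6: literal('G'). Output: "KFKUUG"
Token 7: backref(off=4, len=1). Buffer before: "KFKUUG" (len 6)
  byte 1: read out[2]='K', append. Buffer now: "KFKUUGK"

Answer: K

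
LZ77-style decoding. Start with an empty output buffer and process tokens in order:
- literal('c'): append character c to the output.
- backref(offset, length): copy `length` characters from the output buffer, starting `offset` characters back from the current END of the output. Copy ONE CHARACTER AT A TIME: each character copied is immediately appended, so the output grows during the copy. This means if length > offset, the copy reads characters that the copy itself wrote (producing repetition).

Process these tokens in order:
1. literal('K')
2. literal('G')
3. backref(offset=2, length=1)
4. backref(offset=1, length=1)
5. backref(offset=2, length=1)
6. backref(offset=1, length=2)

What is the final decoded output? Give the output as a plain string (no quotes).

Answer: KGKKKKK

Derivation:
Token 1: literal('K'). Output: "K"
Token 2: literal('G'). Output: "KG"
Token 3: backref(off=2, len=1). Copied 'K' from pos 0. Output: "KGK"
Token 4: backref(off=1, len=1). Copied 'K' from pos 2. Output: "KGKK"
Token 5: backref(off=2, len=1). Copied 'K' from pos 2. Output: "KGKKK"
Token 6: backref(off=1, len=2) (overlapping!). Copied 'KK' from pos 4. Output: "KGKKKKK"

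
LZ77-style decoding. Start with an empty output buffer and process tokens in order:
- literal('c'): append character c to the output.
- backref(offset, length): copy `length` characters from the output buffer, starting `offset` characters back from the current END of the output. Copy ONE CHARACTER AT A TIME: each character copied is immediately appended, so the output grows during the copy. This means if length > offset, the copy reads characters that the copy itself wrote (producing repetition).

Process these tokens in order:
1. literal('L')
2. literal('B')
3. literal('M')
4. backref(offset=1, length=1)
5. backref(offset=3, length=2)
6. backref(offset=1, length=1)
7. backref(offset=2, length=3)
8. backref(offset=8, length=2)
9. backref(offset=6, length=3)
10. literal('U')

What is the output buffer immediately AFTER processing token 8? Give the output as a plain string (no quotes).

Token 1: literal('L'). Output: "L"
Token 2: literal('B'). Output: "LB"
Token 3: literal('M'). Output: "LBM"
Token 4: backref(off=1, len=1). Copied 'M' from pos 2. Output: "LBMM"
Token 5: backref(off=3, len=2). Copied 'BM' from pos 1. Output: "LBMMBM"
Token 6: backref(off=1, len=1). Copied 'M' from pos 5. Output: "LBMMBMM"
Token 7: backref(off=2, len=3) (overlapping!). Copied 'MMM' from pos 5. Output: "LBMMBMMMMM"
Token 8: backref(off=8, len=2). Copied 'MM' from pos 2. Output: "LBMMBMMMMMMM"

Answer: LBMMBMMMMMMM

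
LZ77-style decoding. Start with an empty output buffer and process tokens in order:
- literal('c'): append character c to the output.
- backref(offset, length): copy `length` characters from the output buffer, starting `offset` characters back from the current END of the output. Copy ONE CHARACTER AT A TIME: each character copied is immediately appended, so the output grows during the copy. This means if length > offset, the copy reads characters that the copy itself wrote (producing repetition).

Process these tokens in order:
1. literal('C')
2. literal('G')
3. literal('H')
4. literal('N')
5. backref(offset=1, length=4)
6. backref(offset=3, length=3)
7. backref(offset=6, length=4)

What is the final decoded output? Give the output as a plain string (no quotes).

Token 1: literal('C'). Output: "C"
Token 2: literal('G'). Output: "CG"
Token 3: literal('H'). Output: "CGH"
Token 4: literal('N'). Output: "CGHN"
Token 5: backref(off=1, len=4) (overlapping!). Copied 'NNNN' from pos 3. Output: "CGHNNNNN"
Token 6: backref(off=3, len=3). Copied 'NNN' from pos 5. Output: "CGHNNNNNNNN"
Token 7: backref(off=6, len=4). Copied 'NNNN' from pos 5. Output: "CGHNNNNNNNNNNNN"

Answer: CGHNNNNNNNNNNNN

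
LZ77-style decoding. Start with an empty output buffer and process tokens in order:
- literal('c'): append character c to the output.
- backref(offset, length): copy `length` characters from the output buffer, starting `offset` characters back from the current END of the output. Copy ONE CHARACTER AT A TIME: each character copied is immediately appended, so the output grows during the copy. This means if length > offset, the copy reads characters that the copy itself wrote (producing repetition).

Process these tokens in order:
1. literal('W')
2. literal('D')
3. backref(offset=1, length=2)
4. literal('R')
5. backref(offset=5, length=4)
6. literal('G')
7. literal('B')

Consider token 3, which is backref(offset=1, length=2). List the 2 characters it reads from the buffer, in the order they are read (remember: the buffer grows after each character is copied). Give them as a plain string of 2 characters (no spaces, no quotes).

Answer: DD

Derivation:
Token 1: literal('W'). Output: "W"
Token 2: literal('D'). Output: "WD"
Token 3: backref(off=1, len=2). Buffer before: "WD" (len 2)
  byte 1: read out[1]='D', append. Buffer now: "WDD"
  byte 2: read out[2]='D', append. Buffer now: "WDDD"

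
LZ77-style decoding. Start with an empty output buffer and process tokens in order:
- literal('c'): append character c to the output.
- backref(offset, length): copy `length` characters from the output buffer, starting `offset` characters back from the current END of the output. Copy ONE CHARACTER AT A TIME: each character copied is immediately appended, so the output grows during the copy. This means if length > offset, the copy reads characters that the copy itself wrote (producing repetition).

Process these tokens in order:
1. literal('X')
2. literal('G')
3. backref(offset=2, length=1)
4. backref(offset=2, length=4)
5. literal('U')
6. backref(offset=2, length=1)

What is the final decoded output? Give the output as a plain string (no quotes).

Answer: XGXGXGXUX

Derivation:
Token 1: literal('X'). Output: "X"
Token 2: literal('G'). Output: "XG"
Token 3: backref(off=2, len=1). Copied 'X' from pos 0. Output: "XGX"
Token 4: backref(off=2, len=4) (overlapping!). Copied 'GXGX' from pos 1. Output: "XGXGXGX"
Token 5: literal('U'). Output: "XGXGXGXU"
Token 6: backref(off=2, len=1). Copied 'X' from pos 6. Output: "XGXGXGXUX"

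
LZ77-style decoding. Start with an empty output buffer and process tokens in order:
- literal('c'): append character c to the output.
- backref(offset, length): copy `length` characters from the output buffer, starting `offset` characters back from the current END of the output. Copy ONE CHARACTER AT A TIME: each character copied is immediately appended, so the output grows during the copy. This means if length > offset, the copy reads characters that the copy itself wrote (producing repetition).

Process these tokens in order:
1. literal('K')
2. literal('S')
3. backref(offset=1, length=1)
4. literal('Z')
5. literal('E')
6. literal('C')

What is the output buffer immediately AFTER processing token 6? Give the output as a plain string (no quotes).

Answer: KSSZEC

Derivation:
Token 1: literal('K'). Output: "K"
Token 2: literal('S'). Output: "KS"
Token 3: backref(off=1, len=1). Copied 'S' from pos 1. Output: "KSS"
Token 4: literal('Z'). Output: "KSSZ"
Token 5: literal('E'). Output: "KSSZE"
Token 6: literal('C'). Output: "KSSZEC"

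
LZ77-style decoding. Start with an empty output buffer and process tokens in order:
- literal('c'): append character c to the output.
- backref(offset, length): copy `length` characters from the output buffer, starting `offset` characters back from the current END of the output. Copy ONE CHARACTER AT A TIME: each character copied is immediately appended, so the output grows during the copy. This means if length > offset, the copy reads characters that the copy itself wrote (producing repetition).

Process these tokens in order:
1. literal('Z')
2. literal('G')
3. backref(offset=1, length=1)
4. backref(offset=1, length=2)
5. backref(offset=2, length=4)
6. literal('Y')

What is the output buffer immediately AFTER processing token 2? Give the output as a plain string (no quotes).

Token 1: literal('Z'). Output: "Z"
Token 2: literal('G'). Output: "ZG"

Answer: ZG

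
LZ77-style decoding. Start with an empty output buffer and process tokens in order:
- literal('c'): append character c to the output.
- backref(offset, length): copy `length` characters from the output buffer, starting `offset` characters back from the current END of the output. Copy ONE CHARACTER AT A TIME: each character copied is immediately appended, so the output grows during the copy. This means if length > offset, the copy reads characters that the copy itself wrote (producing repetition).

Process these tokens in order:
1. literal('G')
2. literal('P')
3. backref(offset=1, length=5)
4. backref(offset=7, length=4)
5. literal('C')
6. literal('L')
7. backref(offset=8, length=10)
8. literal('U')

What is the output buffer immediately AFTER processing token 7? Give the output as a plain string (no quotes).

Answer: GPPPPPPGPPPCLPPGPPPCLPP

Derivation:
Token 1: literal('G'). Output: "G"
Token 2: literal('P'). Output: "GP"
Token 3: backref(off=1, len=5) (overlapping!). Copied 'PPPPP' from pos 1. Output: "GPPPPPP"
Token 4: backref(off=7, len=4). Copied 'GPPP' from pos 0. Output: "GPPPPPPGPPP"
Token 5: literal('C'). Output: "GPPPPPPGPPPC"
Token 6: literal('L'). Output: "GPPPPPPGPPPCL"
Token 7: backref(off=8, len=10) (overlapping!). Copied 'PPGPPPCLPP' from pos 5. Output: "GPPPPPPGPPPCLPPGPPPCLPP"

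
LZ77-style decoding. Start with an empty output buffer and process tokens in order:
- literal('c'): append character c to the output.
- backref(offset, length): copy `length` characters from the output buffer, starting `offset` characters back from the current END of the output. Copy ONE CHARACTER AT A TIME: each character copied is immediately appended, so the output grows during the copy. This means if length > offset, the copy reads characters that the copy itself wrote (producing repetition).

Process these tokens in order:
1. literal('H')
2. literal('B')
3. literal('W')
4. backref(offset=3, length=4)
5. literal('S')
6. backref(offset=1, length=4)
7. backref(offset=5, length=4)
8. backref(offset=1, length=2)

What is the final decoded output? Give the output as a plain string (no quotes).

Answer: HBWHBWHSSSSSSSSSSS

Derivation:
Token 1: literal('H'). Output: "H"
Token 2: literal('B'). Output: "HB"
Token 3: literal('W'). Output: "HBW"
Token 4: backref(off=3, len=4) (overlapping!). Copied 'HBWH' from pos 0. Output: "HBWHBWH"
Token 5: literal('S'). Output: "HBWHBWHS"
Token 6: backref(off=1, len=4) (overlapping!). Copied 'SSSS' from pos 7. Output: "HBWHBWHSSSSS"
Token 7: backref(off=5, len=4). Copied 'SSSS' from pos 7. Output: "HBWHBWHSSSSSSSSS"
Token 8: backref(off=1, len=2) (overlapping!). Copied 'SS' from pos 15. Output: "HBWHBWHSSSSSSSSSSS"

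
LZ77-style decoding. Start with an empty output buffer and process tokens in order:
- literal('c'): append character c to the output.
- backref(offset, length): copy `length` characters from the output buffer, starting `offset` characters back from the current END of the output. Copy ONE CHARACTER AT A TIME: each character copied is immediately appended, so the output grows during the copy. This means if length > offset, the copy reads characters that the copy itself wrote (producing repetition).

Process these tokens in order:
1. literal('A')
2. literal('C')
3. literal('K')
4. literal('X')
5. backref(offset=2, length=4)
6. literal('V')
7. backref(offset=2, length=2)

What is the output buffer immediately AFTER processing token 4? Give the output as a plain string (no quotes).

Answer: ACKX

Derivation:
Token 1: literal('A'). Output: "A"
Token 2: literal('C'). Output: "AC"
Token 3: literal('K'). Output: "ACK"
Token 4: literal('X'). Output: "ACKX"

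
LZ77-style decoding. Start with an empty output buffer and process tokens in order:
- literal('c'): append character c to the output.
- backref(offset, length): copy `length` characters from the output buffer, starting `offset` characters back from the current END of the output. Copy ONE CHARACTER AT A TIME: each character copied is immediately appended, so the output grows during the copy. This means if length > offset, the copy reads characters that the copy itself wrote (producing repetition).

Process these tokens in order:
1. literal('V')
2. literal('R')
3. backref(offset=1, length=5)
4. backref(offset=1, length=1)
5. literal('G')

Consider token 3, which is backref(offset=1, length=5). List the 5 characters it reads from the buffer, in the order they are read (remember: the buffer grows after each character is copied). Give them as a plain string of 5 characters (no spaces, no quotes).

Token 1: literal('V'). Output: "V"
Token 2: literal('R'). Output: "VR"
Token 3: backref(off=1, len=5). Buffer before: "VR" (len 2)
  byte 1: read out[1]='R', append. Buffer now: "VRR"
  byte 2: read out[2]='R', append. Buffer now: "VRRR"
  byte 3: read out[3]='R', append. Buffer now: "VRRRR"
  byte 4: read out[4]='R', append. Buffer now: "VRRRRR"
  byte 5: read out[5]='R', append. Buffer now: "VRRRRRR"

Answer: RRRRR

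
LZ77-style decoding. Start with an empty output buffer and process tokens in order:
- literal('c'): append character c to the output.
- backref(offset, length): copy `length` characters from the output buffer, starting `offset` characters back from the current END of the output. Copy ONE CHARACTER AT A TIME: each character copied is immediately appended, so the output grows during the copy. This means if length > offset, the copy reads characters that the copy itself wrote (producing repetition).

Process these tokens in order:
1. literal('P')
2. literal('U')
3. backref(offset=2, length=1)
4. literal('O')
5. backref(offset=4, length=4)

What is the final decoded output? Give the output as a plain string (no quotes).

Answer: PUPOPUPO

Derivation:
Token 1: literal('P'). Output: "P"
Token 2: literal('U'). Output: "PU"
Token 3: backref(off=2, len=1). Copied 'P' from pos 0. Output: "PUP"
Token 4: literal('O'). Output: "PUPO"
Token 5: backref(off=4, len=4). Copied 'PUPO' from pos 0. Output: "PUPOPUPO"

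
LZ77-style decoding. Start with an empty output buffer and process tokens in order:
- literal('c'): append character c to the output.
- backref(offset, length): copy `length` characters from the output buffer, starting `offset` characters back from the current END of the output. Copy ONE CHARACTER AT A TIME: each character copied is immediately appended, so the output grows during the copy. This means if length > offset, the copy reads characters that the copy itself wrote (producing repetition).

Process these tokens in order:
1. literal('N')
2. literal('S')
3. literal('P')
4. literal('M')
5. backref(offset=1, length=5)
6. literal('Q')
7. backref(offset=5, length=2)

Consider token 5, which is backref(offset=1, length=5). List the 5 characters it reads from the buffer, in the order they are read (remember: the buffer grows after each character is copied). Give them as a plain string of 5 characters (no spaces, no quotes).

Token 1: literal('N'). Output: "N"
Token 2: literal('S'). Output: "NS"
Token 3: literal('P'). Output: "NSP"
Token 4: literal('M'). Output: "NSPM"
Token 5: backref(off=1, len=5). Buffer before: "NSPM" (len 4)
  byte 1: read out[3]='M', append. Buffer now: "NSPMM"
  byte 2: read out[4]='M', append. Buffer now: "NSPMMM"
  byte 3: read out[5]='M', append. Buffer now: "NSPMMMM"
  byte 4: read out[6]='M', append. Buffer now: "NSPMMMMM"
  byte 5: read out[7]='M', append. Buffer now: "NSPMMMMMM"

Answer: MMMMM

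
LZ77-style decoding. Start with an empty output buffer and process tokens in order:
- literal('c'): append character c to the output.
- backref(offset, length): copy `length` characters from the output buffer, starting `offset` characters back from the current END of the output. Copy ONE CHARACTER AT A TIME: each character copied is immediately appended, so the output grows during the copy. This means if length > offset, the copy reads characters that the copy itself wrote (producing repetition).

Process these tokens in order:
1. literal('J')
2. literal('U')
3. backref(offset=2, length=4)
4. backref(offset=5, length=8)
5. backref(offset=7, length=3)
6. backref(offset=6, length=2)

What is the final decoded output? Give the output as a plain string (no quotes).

Answer: JUJUJUUJUJUUJUJUJUJ

Derivation:
Token 1: literal('J'). Output: "J"
Token 2: literal('U'). Output: "JU"
Token 3: backref(off=2, len=4) (overlapping!). Copied 'JUJU' from pos 0. Output: "JUJUJU"
Token 4: backref(off=5, len=8) (overlapping!). Copied 'UJUJUUJU' from pos 1. Output: "JUJUJUUJUJUUJU"
Token 5: backref(off=7, len=3). Copied 'JUJ' from pos 7. Output: "JUJUJUUJUJUUJUJUJ"
Token 6: backref(off=6, len=2). Copied 'UJ' from pos 11. Output: "JUJUJUUJUJUUJUJUJUJ"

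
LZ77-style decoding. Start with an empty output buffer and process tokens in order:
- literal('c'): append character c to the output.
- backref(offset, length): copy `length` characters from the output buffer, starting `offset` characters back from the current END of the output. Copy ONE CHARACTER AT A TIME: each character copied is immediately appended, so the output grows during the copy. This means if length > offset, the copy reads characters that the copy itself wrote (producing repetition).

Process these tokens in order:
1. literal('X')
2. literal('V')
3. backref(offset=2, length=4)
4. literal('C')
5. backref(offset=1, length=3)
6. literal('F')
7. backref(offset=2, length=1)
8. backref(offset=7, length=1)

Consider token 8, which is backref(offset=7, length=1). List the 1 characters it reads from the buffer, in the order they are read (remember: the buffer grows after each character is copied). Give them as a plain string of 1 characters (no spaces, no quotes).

Token 1: literal('X'). Output: "X"
Token 2: literal('V'). Output: "XV"
Token 3: backref(off=2, len=4) (overlapping!). Copied 'XVXV' from pos 0. Output: "XVXVXV"
Token 4: literal('C'). Output: "XVXVXVC"
Token 5: backref(off=1, len=3) (overlapping!). Copied 'CCC' from pos 6. Output: "XVXVXVCCCC"
Token 6: literal('F'). Output: "XVXVXVCCCCF"
Token 7: backref(off=2, len=1). Copied 'C' from pos 9. Output: "XVXVXVCCCCFC"
Token 8: backref(off=7, len=1). Buffer before: "XVXVXVCCCCFC" (len 12)
  byte 1: read out[5]='V', append. Buffer now: "XVXVXVCCCCFCV"

Answer: V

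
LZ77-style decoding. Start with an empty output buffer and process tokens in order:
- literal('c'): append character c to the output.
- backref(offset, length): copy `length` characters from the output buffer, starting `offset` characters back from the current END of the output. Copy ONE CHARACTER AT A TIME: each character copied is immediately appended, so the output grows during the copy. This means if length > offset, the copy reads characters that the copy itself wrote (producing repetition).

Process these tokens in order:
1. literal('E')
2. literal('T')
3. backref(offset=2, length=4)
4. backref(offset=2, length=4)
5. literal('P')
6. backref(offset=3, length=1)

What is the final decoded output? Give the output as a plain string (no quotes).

Token 1: literal('E'). Output: "E"
Token 2: literal('T'). Output: "ET"
Token 3: backref(off=2, len=4) (overlapping!). Copied 'ETET' from pos 0. Output: "ETETET"
Token 4: backref(off=2, len=4) (overlapping!). Copied 'ETET' from pos 4. Output: "ETETETETET"
Token 5: literal('P'). Output: "ETETETETETP"
Token 6: backref(off=3, len=1). Copied 'E' from pos 8. Output: "ETETETETETPE"

Answer: ETETETETETPE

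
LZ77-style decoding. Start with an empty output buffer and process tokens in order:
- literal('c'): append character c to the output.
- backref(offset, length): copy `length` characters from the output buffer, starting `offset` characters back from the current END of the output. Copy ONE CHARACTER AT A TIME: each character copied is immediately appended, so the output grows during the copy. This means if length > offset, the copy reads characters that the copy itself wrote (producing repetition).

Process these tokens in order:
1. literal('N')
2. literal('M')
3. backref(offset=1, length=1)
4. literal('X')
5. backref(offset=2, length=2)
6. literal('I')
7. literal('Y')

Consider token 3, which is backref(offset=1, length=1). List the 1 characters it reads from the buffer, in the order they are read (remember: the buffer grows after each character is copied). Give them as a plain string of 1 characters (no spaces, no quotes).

Token 1: literal('N'). Output: "N"
Token 2: literal('M'). Output: "NM"
Token 3: backref(off=1, len=1). Buffer before: "NM" (len 2)
  byte 1: read out[1]='M', append. Buffer now: "NMM"

Answer: M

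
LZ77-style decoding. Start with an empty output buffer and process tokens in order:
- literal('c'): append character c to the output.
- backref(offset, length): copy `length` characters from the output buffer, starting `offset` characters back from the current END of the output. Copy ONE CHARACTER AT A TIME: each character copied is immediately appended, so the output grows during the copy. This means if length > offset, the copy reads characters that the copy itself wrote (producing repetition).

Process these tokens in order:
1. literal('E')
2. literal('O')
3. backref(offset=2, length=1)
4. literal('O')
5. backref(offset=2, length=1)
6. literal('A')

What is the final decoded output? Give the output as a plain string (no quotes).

Token 1: literal('E'). Output: "E"
Token 2: literal('O'). Output: "EO"
Token 3: backref(off=2, len=1). Copied 'E' from pos 0. Output: "EOE"
Token 4: literal('O'). Output: "EOEO"
Token 5: backref(off=2, len=1). Copied 'E' from pos 2. Output: "EOEOE"
Token 6: literal('A'). Output: "EOEOEA"

Answer: EOEOEA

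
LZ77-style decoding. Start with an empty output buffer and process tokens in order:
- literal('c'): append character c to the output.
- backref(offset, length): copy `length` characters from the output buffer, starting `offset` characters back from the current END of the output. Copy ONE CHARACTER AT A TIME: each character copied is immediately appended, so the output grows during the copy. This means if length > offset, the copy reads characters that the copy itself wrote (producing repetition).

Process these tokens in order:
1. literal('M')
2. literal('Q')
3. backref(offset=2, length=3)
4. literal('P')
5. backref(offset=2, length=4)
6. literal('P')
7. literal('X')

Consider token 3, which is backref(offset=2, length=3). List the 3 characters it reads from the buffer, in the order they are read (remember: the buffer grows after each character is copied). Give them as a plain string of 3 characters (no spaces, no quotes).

Answer: MQM

Derivation:
Token 1: literal('M'). Output: "M"
Token 2: literal('Q'). Output: "MQ"
Token 3: backref(off=2, len=3). Buffer before: "MQ" (len 2)
  byte 1: read out[0]='M', append. Buffer now: "MQM"
  byte 2: read out[1]='Q', append. Buffer now: "MQMQ"
  byte 3: read out[2]='M', append. Buffer now: "MQMQM"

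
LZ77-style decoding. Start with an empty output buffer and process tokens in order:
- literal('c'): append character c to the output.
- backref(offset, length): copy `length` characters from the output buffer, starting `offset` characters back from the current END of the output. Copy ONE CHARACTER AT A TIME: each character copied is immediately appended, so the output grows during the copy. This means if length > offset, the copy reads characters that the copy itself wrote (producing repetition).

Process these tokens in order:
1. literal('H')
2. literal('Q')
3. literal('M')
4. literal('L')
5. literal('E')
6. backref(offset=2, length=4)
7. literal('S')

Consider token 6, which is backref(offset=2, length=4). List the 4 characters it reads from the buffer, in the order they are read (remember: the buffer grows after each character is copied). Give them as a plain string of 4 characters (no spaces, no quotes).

Answer: LELE

Derivation:
Token 1: literal('H'). Output: "H"
Token 2: literal('Q'). Output: "HQ"
Token 3: literal('M'). Output: "HQM"
Token 4: literal('L'). Output: "HQML"
Token 5: literal('E'). Output: "HQMLE"
Token 6: backref(off=2, len=4). Buffer before: "HQMLE" (len 5)
  byte 1: read out[3]='L', append. Buffer now: "HQMLEL"
  byte 2: read out[4]='E', append. Buffer now: "HQMLELE"
  byte 3: read out[5]='L', append. Buffer now: "HQMLELEL"
  byte 4: read out[6]='E', append. Buffer now: "HQMLELELE"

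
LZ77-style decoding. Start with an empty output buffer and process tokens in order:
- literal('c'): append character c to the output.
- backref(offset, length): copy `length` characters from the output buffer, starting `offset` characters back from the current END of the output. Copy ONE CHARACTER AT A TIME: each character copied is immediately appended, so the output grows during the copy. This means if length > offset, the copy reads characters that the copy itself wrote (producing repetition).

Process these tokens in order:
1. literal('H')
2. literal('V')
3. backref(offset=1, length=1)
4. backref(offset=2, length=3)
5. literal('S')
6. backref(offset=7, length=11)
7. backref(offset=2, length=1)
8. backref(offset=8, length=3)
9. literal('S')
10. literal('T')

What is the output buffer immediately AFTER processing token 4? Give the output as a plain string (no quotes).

Answer: HVVVVV

Derivation:
Token 1: literal('H'). Output: "H"
Token 2: literal('V'). Output: "HV"
Token 3: backref(off=1, len=1). Copied 'V' from pos 1. Output: "HVV"
Token 4: backref(off=2, len=3) (overlapping!). Copied 'VVV' from pos 1. Output: "HVVVVV"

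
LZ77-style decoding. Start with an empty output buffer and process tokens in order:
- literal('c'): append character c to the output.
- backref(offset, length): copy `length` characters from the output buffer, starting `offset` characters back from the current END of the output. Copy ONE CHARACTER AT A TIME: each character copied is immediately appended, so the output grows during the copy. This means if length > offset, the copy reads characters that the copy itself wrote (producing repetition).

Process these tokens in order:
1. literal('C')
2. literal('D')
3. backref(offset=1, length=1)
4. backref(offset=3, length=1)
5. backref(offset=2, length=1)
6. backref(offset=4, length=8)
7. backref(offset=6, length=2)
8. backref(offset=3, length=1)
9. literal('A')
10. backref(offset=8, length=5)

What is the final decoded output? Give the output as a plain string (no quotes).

Answer: CDDCDDDCDDDCDCDDADDCDC

Derivation:
Token 1: literal('C'). Output: "C"
Token 2: literal('D'). Output: "CD"
Token 3: backref(off=1, len=1). Copied 'D' from pos 1. Output: "CDD"
Token 4: backref(off=3, len=1). Copied 'C' from pos 0. Output: "CDDC"
Token 5: backref(off=2, len=1). Copied 'D' from pos 2. Output: "CDDCD"
Token 6: backref(off=4, len=8) (overlapping!). Copied 'DDCDDDCD' from pos 1. Output: "CDDCDDDCDDDCD"
Token 7: backref(off=6, len=2). Copied 'CD' from pos 7. Output: "CDDCDDDCDDDCDCD"
Token 8: backref(off=3, len=1). Copied 'D' from pos 12. Output: "CDDCDDDCDDDCDCDD"
Token 9: literal('A'). Output: "CDDCDDDCDDDCDCDDA"
Token 10: backref(off=8, len=5). Copied 'DDCDC' from pos 9. Output: "CDDCDDDCDDDCDCDDADDCDC"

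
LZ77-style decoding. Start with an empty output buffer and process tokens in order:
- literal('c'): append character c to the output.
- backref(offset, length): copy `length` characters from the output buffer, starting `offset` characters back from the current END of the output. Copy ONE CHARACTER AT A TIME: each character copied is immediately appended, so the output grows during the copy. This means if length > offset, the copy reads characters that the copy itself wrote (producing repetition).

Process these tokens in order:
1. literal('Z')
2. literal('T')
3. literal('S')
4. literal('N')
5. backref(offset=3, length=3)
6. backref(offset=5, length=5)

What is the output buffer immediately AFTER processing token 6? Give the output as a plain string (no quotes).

Answer: ZTSNTSNSNTSN

Derivation:
Token 1: literal('Z'). Output: "Z"
Token 2: literal('T'). Output: "ZT"
Token 3: literal('S'). Output: "ZTS"
Token 4: literal('N'). Output: "ZTSN"
Token 5: backref(off=3, len=3). Copied 'TSN' from pos 1. Output: "ZTSNTSN"
Token 6: backref(off=5, len=5). Copied 'SNTSN' from pos 2. Output: "ZTSNTSNSNTSN"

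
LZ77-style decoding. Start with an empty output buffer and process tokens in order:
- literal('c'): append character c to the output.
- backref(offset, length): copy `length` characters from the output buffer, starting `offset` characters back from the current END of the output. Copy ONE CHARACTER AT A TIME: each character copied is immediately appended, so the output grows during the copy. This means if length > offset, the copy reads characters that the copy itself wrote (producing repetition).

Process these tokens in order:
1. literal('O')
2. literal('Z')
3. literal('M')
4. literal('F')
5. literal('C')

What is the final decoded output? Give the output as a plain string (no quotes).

Token 1: literal('O'). Output: "O"
Token 2: literal('Z'). Output: "OZ"
Token 3: literal('M'). Output: "OZM"
Token 4: literal('F'). Output: "OZMF"
Token 5: literal('C'). Output: "OZMFC"

Answer: OZMFC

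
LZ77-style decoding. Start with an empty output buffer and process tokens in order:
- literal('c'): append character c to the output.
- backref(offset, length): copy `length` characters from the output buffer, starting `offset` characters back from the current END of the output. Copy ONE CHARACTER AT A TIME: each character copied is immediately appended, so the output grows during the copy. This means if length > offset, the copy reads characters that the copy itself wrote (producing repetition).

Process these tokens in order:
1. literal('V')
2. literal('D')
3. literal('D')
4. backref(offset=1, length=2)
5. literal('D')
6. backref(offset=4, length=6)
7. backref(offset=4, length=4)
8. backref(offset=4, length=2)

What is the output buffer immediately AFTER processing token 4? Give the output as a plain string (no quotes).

Token 1: literal('V'). Output: "V"
Token 2: literal('D'). Output: "VD"
Token 3: literal('D'). Output: "VDD"
Token 4: backref(off=1, len=2) (overlapping!). Copied 'DD' from pos 2. Output: "VDDDD"

Answer: VDDDD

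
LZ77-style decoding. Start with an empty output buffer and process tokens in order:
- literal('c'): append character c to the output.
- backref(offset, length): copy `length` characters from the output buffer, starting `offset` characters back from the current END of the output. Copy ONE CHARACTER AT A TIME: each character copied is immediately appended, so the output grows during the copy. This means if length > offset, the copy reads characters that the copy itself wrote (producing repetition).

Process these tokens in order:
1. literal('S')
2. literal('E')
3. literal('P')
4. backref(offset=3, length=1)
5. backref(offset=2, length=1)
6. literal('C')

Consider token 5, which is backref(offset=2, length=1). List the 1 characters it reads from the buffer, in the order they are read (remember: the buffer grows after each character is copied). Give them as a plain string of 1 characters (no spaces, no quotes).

Answer: P

Derivation:
Token 1: literal('S'). Output: "S"
Token 2: literal('E'). Output: "SE"
Token 3: literal('P'). Output: "SEP"
Token 4: backref(off=3, len=1). Copied 'S' from pos 0. Output: "SEPS"
Token 5: backref(off=2, len=1). Buffer before: "SEPS" (len 4)
  byte 1: read out[2]='P', append. Buffer now: "SEPSP"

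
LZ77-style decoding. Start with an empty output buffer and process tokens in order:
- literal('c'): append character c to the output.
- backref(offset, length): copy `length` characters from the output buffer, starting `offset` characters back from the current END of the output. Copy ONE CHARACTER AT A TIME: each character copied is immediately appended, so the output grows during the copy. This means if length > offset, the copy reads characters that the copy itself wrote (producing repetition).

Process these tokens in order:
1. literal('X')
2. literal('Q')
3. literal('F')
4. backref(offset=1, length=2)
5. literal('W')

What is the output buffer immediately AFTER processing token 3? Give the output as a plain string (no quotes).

Token 1: literal('X'). Output: "X"
Token 2: literal('Q'). Output: "XQ"
Token 3: literal('F'). Output: "XQF"

Answer: XQF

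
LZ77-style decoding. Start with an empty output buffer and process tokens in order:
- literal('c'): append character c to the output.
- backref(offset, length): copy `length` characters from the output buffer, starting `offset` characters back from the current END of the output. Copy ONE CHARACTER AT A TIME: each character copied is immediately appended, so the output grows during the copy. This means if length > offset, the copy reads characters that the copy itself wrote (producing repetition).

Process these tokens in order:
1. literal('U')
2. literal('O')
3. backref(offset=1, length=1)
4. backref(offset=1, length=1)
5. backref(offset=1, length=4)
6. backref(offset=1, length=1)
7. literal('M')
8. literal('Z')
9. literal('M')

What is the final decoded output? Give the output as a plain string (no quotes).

Answer: UOOOOOOOOMZM

Derivation:
Token 1: literal('U'). Output: "U"
Token 2: literal('O'). Output: "UO"
Token 3: backref(off=1, len=1). Copied 'O' from pos 1. Output: "UOO"
Token 4: backref(off=1, len=1). Copied 'O' from pos 2. Output: "UOOO"
Token 5: backref(off=1, len=4) (overlapping!). Copied 'OOOO' from pos 3. Output: "UOOOOOOO"
Token 6: backref(off=1, len=1). Copied 'O' from pos 7. Output: "UOOOOOOOO"
Token 7: literal('M'). Output: "UOOOOOOOOM"
Token 8: literal('Z'). Output: "UOOOOOOOOMZ"
Token 9: literal('M'). Output: "UOOOOOOOOMZM"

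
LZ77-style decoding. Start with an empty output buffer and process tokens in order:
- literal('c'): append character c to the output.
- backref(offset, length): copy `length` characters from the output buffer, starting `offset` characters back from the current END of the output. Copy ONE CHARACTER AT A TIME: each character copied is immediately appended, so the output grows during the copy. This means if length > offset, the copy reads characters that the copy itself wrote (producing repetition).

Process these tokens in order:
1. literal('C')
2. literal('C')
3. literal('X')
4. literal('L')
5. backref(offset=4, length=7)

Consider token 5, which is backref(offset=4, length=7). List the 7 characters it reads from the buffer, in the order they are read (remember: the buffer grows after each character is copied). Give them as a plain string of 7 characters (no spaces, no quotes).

Token 1: literal('C'). Output: "C"
Token 2: literal('C'). Output: "CC"
Token 3: literal('X'). Output: "CCX"
Token 4: literal('L'). Output: "CCXL"
Token 5: backref(off=4, len=7). Buffer before: "CCXL" (len 4)
  byte 1: read out[0]='C', append. Buffer now: "CCXLC"
  byte 2: read out[1]='C', append. Buffer now: "CCXLCC"
  byte 3: read out[2]='X', append. Buffer now: "CCXLCCX"
  byte 4: read out[3]='L', append. Buffer now: "CCXLCCXL"
  byte 5: read out[4]='C', append. Buffer now: "CCXLCCXLC"
  byte 6: read out[5]='C', append. Buffer now: "CCXLCCXLCC"
  byte 7: read out[6]='X', append. Buffer now: "CCXLCCXLCCX"

Answer: CCXLCCX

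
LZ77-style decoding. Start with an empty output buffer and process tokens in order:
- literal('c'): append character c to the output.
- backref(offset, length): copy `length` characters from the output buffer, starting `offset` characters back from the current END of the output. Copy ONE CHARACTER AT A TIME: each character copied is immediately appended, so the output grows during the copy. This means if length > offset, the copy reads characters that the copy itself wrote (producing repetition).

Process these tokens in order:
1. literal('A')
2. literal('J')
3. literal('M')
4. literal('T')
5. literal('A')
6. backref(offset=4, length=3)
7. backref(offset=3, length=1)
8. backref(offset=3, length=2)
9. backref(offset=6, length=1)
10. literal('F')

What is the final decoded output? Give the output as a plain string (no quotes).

Token 1: literal('A'). Output: "A"
Token 2: literal('J'). Output: "AJ"
Token 3: literal('M'). Output: "AJM"
Token 4: literal('T'). Output: "AJMT"
Token 5: literal('A'). Output: "AJMTA"
Token 6: backref(off=4, len=3). Copied 'JMT' from pos 1. Output: "AJMTAJMT"
Token 7: backref(off=3, len=1). Copied 'J' from pos 5. Output: "AJMTAJMTJ"
Token 8: backref(off=3, len=2). Copied 'MT' from pos 6. Output: "AJMTAJMTJMT"
Token 9: backref(off=6, len=1). Copied 'J' from pos 5. Output: "AJMTAJMTJMTJ"
Token 10: literal('F'). Output: "AJMTAJMTJMTJF"

Answer: AJMTAJMTJMTJF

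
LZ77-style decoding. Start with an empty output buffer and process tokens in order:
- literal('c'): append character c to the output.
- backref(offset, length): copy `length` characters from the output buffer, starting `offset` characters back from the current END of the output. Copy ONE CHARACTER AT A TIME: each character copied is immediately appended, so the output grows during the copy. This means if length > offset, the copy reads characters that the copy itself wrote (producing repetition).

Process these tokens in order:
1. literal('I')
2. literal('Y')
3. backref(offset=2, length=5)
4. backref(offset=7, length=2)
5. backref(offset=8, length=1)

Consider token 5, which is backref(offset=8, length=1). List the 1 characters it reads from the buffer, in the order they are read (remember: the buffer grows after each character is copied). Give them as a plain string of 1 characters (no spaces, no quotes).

Answer: Y

Derivation:
Token 1: literal('I'). Output: "I"
Token 2: literal('Y'). Output: "IY"
Token 3: backref(off=2, len=5) (overlapping!). Copied 'IYIYI' from pos 0. Output: "IYIYIYI"
Token 4: backref(off=7, len=2). Copied 'IY' from pos 0. Output: "IYIYIYIIY"
Token 5: backref(off=8, len=1). Buffer before: "IYIYIYIIY" (len 9)
  byte 1: read out[1]='Y', append. Buffer now: "IYIYIYIIYY"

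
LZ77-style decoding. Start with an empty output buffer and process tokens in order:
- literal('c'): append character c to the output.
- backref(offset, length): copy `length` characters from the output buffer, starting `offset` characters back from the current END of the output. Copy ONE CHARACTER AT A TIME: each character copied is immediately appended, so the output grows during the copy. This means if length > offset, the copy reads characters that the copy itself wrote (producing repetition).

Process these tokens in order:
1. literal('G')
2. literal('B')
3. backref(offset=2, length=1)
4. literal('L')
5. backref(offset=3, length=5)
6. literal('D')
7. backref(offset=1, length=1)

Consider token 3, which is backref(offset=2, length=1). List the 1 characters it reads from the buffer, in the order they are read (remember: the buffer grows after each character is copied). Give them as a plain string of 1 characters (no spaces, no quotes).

Answer: G

Derivation:
Token 1: literal('G'). Output: "G"
Token 2: literal('B'). Output: "GB"
Token 3: backref(off=2, len=1). Buffer before: "GB" (len 2)
  byte 1: read out[0]='G', append. Buffer now: "GBG"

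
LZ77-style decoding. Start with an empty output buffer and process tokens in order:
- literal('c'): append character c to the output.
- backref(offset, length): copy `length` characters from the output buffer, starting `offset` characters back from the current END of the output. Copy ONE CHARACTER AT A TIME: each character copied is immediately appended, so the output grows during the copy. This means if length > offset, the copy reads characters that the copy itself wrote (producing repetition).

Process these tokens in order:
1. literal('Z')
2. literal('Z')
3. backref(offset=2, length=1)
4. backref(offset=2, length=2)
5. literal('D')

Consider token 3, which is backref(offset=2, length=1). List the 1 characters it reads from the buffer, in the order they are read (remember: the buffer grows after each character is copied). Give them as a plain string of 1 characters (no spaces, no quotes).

Token 1: literal('Z'). Output: "Z"
Token 2: literal('Z'). Output: "ZZ"
Token 3: backref(off=2, len=1). Buffer before: "ZZ" (len 2)
  byte 1: read out[0]='Z', append. Buffer now: "ZZZ"

Answer: Z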